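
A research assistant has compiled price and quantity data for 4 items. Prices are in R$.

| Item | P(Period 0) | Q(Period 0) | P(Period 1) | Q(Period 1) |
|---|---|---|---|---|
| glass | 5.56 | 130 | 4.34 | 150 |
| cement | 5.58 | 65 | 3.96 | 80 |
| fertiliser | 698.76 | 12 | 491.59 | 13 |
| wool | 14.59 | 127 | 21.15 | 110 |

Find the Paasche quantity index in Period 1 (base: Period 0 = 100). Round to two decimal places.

Paasche quantity index uses current-period prices as weights.
ΣP(Period 1)·Q(Period 1) = 4.34×150 + 3.96×80 + 491.59×13 + 21.15×110 = 651 + 316.8 + 6390.67 + 2326.5 = 9684.97
ΣP(Period 1)·Q(Period 0) = 4.34×130 + 3.96×65 + 491.59×12 + 21.15×127 = 564.2 + 257.4 + 5899.08 + 2686.05 = 9406.73
Index = 9684.97 / 9406.73 × 100 = 102.9579

102.96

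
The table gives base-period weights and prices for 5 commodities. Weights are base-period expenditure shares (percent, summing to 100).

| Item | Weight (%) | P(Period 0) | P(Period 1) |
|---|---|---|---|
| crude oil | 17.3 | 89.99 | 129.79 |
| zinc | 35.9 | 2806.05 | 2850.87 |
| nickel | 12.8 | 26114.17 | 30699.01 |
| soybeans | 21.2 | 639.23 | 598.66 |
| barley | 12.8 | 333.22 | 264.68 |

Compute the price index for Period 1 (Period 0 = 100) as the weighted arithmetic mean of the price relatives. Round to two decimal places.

crude oil: 17.3 × (129.79/89.99) = 17.3 × 1.442271 = 24.9513
zinc: 35.9 × (2850.87/2806.05) = 35.9 × 1.015973 = 36.4734
nickel: 12.8 × (30699.01/26114.17) = 12.8 × 1.175569 = 15.0473
soybeans: 21.2 × (598.66/639.23) = 21.2 × 0.936533 = 19.8545
barley: 12.8 × (264.68/333.22) = 12.8 × 0.794310 = 10.1672
Index = Σ wᵢ·(p₁ᵢ/p₀ᵢ) = 24.9513 + 36.4734 + 15.0473 + 19.8545 + 10.1672 = 106.4937

106.49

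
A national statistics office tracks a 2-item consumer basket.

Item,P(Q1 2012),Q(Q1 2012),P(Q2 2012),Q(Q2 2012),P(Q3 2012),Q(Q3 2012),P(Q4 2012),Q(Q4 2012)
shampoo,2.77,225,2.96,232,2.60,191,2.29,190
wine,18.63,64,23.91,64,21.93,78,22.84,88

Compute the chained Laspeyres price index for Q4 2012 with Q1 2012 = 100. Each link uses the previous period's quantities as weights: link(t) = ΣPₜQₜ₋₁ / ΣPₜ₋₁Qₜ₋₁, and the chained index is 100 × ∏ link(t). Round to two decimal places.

Link Q1 2012→Q2 2012:
ΣP(Q2 2012)Q(Q1 2012) = 2.96×225 + 23.91×64 = 666 + 1530.24 = 2196.24
ΣP(Q1 2012)Q(Q1 2012) = 2.77×225 + 18.63×64 = 623.25 + 1192.32 = 1815.57
link = 2196.24/1815.57 = 1.209670
Link Q2 2012→Q3 2012:
ΣP(Q3 2012)Q(Q2 2012) = 2.60×232 + 21.93×64 = 603.2 + 1403.52 = 2006.72
ΣP(Q2 2012)Q(Q2 2012) = 2.96×232 + 23.91×64 = 686.72 + 1530.24 = 2216.96
link = 2006.72/2216.96 = 0.905167
Link Q3 2012→Q4 2012:
ΣP(Q4 2012)Q(Q3 2012) = 2.29×191 + 22.84×78 = 437.39 + 1781.52 = 2218.91
ΣP(Q3 2012)Q(Q3 2012) = 2.60×191 + 21.93×78 = 496.6 + 1710.54 = 2207.14
link = 2218.91/2207.14 = 1.005333
Chained index = 100 × 1.209670 × 0.905167 × 1.005333 = 110.0793

110.08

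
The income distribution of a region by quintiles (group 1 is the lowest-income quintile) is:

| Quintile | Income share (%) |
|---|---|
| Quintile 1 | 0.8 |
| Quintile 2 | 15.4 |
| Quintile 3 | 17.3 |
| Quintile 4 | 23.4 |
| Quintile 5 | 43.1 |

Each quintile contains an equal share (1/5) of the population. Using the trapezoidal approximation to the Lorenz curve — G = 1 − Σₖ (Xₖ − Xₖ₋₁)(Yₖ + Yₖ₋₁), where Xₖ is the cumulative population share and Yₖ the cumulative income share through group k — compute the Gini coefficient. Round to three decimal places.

0.370

Cumulative income shares Yₖ: 0.0080, 0.1620, 0.3350, 0.5690, 1.0000
Σ (Xₖ−Xₖ₋₁)(Yₖ+Yₖ₋₁) = (1/5)(0.0080+0.0000) + (1/5)(0.1620+0.0080) + (1/5)(0.3350+0.1620) + (1/5)(0.5690+0.3350) + (1/5)(1.0000+0.5690)
  = 0.0016 + 0.0340 + 0.0994 + 0.1808 + 0.3138 = 0.6296
G = 1 − 0.6296 = 0.3704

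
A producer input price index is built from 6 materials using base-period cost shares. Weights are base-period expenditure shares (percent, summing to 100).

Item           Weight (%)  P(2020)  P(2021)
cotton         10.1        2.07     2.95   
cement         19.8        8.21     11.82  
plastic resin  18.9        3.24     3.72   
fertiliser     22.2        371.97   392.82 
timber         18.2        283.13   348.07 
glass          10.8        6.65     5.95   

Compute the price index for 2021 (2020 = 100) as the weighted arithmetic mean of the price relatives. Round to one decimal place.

120.1

cotton: 10.1 × (2.95/2.07) = 10.1 × 1.425121 = 14.3937
cement: 19.8 × (11.82/8.21) = 19.8 × 1.439708 = 28.5062
plastic resin: 18.9 × (3.72/3.24) = 18.9 × 1.148148 = 21.7000
fertiliser: 22.2 × (392.82/371.97) = 22.2 × 1.056053 = 23.4444
timber: 18.2 × (348.07/283.13) = 18.2 × 1.229365 = 22.3744
glass: 10.8 × (5.95/6.65) = 10.8 × 0.894737 = 9.6632
Index = Σ wᵢ·(p₁ᵢ/p₀ᵢ) = 14.3937 + 28.5062 + 21.7000 + 23.4444 + 22.3744 + 9.6632 = 120.0819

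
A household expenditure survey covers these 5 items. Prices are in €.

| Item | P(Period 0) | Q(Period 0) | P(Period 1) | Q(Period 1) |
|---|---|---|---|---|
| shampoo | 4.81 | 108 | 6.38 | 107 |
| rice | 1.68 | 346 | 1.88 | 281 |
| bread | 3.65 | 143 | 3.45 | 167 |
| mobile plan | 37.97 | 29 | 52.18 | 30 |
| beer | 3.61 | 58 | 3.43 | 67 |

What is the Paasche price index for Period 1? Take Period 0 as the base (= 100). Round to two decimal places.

120.32

Paasche price index uses current-period quantities as weights.
ΣP(Period 1)·Q(Period 1) = 6.38×107 + 1.88×281 + 3.45×167 + 52.18×30 + 3.43×67 = 682.66 + 528.28 + 576.15 + 1565.4 + 229.81 = 3582.3
ΣP(Period 0)·Q(Period 1) = 4.81×107 + 1.68×281 + 3.65×167 + 37.97×30 + 3.61×67 = 514.67 + 472.08 + 609.55 + 1139.1 + 241.87 = 2977.27
Index = 3582.3 / 2977.27 × 100 = 120.3216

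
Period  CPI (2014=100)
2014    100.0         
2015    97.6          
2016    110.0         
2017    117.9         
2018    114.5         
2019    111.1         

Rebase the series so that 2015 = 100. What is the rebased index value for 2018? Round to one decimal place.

117.3

Rebased(2018) = 114.5 / 97.6 × 100 = 117.3156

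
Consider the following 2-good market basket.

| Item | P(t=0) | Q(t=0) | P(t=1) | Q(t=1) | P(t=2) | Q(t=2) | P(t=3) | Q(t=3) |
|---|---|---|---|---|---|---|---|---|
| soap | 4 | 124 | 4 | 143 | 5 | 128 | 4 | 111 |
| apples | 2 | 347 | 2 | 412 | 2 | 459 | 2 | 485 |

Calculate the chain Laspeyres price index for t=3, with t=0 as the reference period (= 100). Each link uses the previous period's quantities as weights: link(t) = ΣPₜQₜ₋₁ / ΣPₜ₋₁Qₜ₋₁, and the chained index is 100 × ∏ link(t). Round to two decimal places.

Link t=0→t=1:
ΣP(t=1)Q(t=0) = 4×124 + 2×347 = 496 + 694 = 1190
ΣP(t=0)Q(t=0) = 4×124 + 2×347 = 496 + 694 = 1190
link = 1190/1190 = 1.000000
Link t=1→t=2:
ΣP(t=2)Q(t=1) = 5×143 + 2×412 = 715 + 824 = 1539
ΣP(t=1)Q(t=1) = 4×143 + 2×412 = 572 + 824 = 1396
link = 1539/1396 = 1.102436
Link t=2→t=3:
ΣP(t=3)Q(t=2) = 4×128 + 2×459 = 512 + 918 = 1430
ΣP(t=2)Q(t=2) = 5×128 + 2×459 = 640 + 918 = 1558
link = 1430/1558 = 0.917843
Chained index = 100 × 1.000000 × 1.102436 × 0.917843 = 101.1863

101.19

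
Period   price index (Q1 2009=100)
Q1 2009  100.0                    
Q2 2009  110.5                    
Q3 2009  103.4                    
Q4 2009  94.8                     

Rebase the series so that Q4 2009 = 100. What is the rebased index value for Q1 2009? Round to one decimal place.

105.5

Rebased(Q1 2009) = 100.0 / 94.8 × 100 = 105.4852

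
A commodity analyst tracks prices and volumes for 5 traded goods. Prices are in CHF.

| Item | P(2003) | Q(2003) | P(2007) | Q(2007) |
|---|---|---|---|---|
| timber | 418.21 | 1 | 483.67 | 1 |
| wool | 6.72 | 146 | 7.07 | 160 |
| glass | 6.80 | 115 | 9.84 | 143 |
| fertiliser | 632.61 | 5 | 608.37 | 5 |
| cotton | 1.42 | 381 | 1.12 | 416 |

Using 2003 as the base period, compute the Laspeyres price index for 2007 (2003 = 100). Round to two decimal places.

Laspeyres price index uses base-period quantities as weights.
ΣP(2007)·Q(2003) = 483.67×1 + 7.07×146 + 9.84×115 + 608.37×5 + 1.12×381 = 483.67 + 1032.22 + 1131.6 + 3041.85 + 426.72 = 6116.06
ΣP(2003)·Q(2003) = 418.21×1 + 6.72×146 + 6.80×115 + 632.61×5 + 1.42×381 = 418.21 + 981.12 + 782 + 3163.05 + 541.02 = 5885.4
Index = 6116.06 / 5885.4 × 100 = 103.9192

103.92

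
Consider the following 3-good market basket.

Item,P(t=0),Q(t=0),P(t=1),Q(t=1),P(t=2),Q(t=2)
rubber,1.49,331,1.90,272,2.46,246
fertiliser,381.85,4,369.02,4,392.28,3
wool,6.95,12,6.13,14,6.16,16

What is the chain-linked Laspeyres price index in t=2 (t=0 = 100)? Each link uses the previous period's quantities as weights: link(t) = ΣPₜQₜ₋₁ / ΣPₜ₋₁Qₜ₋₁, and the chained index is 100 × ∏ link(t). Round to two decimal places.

Link t=0→t=1:
ΣP(t=1)Q(t=0) = 1.90×331 + 369.02×4 + 6.13×12 = 628.9 + 1476.08 + 73.56 = 2178.54
ΣP(t=0)Q(t=0) = 1.49×331 + 381.85×4 + 6.95×12 = 493.19 + 1527.4 + 83.4 = 2103.99
link = 2178.54/2103.99 = 1.035433
Link t=1→t=2:
ΣP(t=2)Q(t=1) = 2.46×272 + 392.28×4 + 6.16×14 = 669.12 + 1569.12 + 86.24 = 2324.48
ΣP(t=1)Q(t=1) = 1.90×272 + 369.02×4 + 6.13×14 = 516.8 + 1476.08 + 85.82 = 2078.7
link = 2324.48/2078.7 = 1.118237
Chained index = 100 × 1.035433 × 1.118237 = 115.7860

115.79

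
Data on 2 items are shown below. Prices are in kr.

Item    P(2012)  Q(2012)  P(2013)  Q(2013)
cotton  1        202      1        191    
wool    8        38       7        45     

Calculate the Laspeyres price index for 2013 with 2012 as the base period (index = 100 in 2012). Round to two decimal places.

Laspeyres price index uses base-period quantities as weights.
ΣP(2013)·Q(2012) = 1×202 + 7×38 = 202 + 266 = 468
ΣP(2012)·Q(2012) = 1×202 + 8×38 = 202 + 304 = 506
Index = 468 / 506 × 100 = 92.4901

92.49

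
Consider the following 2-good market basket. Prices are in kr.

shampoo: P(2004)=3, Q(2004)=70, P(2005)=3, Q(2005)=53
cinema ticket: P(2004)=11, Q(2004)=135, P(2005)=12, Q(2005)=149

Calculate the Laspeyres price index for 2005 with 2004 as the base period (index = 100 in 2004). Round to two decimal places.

Laspeyres price index uses base-period quantities as weights.
ΣP(2005)·Q(2004) = 3×70 + 12×135 = 210 + 1620 = 1830
ΣP(2004)·Q(2004) = 3×70 + 11×135 = 210 + 1485 = 1695
Index = 1830 / 1695 × 100 = 107.9646

107.96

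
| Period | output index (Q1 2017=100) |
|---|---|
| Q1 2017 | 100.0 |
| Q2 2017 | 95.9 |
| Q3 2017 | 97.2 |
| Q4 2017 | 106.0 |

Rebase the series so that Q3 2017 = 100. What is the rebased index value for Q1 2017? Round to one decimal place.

102.9

Rebased(Q1 2017) = 100.0 / 97.2 × 100 = 102.8807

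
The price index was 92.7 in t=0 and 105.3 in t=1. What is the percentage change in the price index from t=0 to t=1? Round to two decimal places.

13.59%

Change = (105.3 − 92.7) / 92.7 × 100
       = 12.6 / 92.7 × 100 = 13.5922%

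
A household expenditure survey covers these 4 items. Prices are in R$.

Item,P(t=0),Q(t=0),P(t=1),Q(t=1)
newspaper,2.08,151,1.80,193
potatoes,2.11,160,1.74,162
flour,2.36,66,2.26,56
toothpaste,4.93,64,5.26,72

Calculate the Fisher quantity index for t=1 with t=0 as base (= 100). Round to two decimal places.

Laspeyres component (base-period weights):
ΣP(t=0)Q(t=1) = 2.08×193 + 2.11×162 + 2.36×56 + 4.93×72 = 401.44 + 341.82 + 132.16 + 354.96 = 1230.38
ΣP(t=0)Q(t=0) = 2.08×151 + 2.11×160 + 2.36×66 + 4.93×64 = 314.08 + 337.6 + 155.76 + 315.52 = 1122.96
L = 1230.38 / 1122.96 × 100 = 109.5658
Paasche component (current-period weights):
ΣP(t=1)Q(t=1) = 1.80×193 + 1.74×162 + 2.26×56 + 5.26×72 = 347.4 + 281.88 + 126.56 + 378.72 = 1134.56
ΣP(t=1)Q(t=0) = 1.80×151 + 1.74×160 + 2.26×66 + 5.26×64 = 271.8 + 278.4 + 149.16 + 336.64 = 1036
P = 1134.56 / 1036 × 100 = 109.5135
Fisher = √(L × P) = √(109.5658 × 109.5135) = 109.5396

109.54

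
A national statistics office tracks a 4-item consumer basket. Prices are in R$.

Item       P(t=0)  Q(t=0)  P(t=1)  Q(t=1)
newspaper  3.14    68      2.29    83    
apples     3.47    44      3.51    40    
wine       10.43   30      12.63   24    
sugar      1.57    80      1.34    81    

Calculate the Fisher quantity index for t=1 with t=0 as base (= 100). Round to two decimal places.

94.86

Laspeyres component (base-period weights):
ΣP(t=0)Q(t=1) = 3.14×83 + 3.47×40 + 10.43×24 + 1.57×81 = 260.62 + 138.8 + 250.32 + 127.17 = 776.91
ΣP(t=0)Q(t=0) = 3.14×68 + 3.47×44 + 10.43×30 + 1.57×80 = 213.52 + 152.68 + 312.9 + 125.6 = 804.7
L = 776.91 / 804.7 × 100 = 96.5465
Paasche component (current-period weights):
ΣP(t=1)Q(t=1) = 2.29×83 + 3.51×40 + 12.63×24 + 1.34×81 = 190.07 + 140.4 + 303.12 + 108.54 = 742.13
ΣP(t=1)Q(t=0) = 2.29×68 + 3.51×44 + 12.63×30 + 1.34×80 = 155.72 + 154.44 + 378.9 + 107.2 = 796.26
P = 742.13 / 796.26 × 100 = 93.2020
Fisher = √(L × P) = √(96.5465 × 93.2020) = 94.8595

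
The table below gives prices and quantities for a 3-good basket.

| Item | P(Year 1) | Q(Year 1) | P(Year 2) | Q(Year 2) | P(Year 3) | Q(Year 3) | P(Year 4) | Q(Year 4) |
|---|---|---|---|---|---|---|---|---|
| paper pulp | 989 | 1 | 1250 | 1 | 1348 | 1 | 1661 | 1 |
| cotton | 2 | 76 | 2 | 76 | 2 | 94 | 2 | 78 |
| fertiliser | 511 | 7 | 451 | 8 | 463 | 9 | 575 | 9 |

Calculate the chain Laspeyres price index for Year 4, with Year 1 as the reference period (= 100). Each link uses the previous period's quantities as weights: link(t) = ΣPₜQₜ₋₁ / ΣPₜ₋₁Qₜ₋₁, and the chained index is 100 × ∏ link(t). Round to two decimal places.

123.62

Link Year 1→Year 2:
ΣP(Year 2)Q(Year 1) = 1250×1 + 2×76 + 451×7 = 1250 + 152 + 3157 = 4559
ΣP(Year 1)Q(Year 1) = 989×1 + 2×76 + 511×7 = 989 + 152 + 3577 = 4718
link = 4559/4718 = 0.966299
Link Year 2→Year 3:
ΣP(Year 3)Q(Year 2) = 1348×1 + 2×76 + 463×8 = 1348 + 152 + 3704 = 5204
ΣP(Year 2)Q(Year 2) = 1250×1 + 2×76 + 451×8 = 1250 + 152 + 3608 = 5010
link = 5204/5010 = 1.038723
Link Year 3→Year 4:
ΣP(Year 4)Q(Year 3) = 1661×1 + 2×94 + 575×9 = 1661 + 188 + 5175 = 7024
ΣP(Year 3)Q(Year 3) = 1348×1 + 2×94 + 463×9 = 1348 + 188 + 4167 = 5703
link = 7024/5703 = 1.231632
Chained index = 100 × 0.966299 × 1.038723 × 1.231632 = 123.6210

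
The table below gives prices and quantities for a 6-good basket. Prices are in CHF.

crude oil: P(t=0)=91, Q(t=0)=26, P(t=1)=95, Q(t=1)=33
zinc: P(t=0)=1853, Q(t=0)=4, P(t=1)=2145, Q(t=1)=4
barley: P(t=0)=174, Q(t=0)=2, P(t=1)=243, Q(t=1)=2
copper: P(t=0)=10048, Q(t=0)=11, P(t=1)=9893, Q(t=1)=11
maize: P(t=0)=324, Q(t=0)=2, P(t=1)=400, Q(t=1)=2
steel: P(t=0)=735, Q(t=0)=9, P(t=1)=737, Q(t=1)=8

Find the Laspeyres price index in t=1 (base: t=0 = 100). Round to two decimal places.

99.90

Laspeyres price index uses base-period quantities as weights.
ΣP(t=1)·Q(t=0) = 95×26 + 2145×4 + 243×2 + 9893×11 + 400×2 + 737×9 = 2470 + 8580 + 486 + 108823 + 800 + 6633 = 127792
ΣP(t=0)·Q(t=0) = 91×26 + 1853×4 + 174×2 + 10048×11 + 324×2 + 735×9 = 2366 + 7412 + 348 + 110528 + 648 + 6615 = 127917
Index = 127792 / 127917 × 100 = 99.9023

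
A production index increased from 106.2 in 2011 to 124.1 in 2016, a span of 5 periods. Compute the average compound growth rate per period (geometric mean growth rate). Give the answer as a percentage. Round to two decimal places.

Growth factor = (124.1/106.2)^(1/5) = (1.168550)^(1/5) = 1.031643
Growth rate = 1.031643 − 1 = 0.031643 = 3.1643%

3.16%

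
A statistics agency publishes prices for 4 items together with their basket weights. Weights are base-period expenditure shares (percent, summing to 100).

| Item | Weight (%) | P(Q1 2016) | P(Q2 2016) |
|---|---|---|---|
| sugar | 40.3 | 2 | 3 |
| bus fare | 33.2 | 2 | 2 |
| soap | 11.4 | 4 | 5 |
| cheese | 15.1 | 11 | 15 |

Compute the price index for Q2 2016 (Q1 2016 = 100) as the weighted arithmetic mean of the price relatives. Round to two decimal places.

128.49

sugar: 40.3 × (3/2) = 40.3 × 1.500000 = 60.4500
bus fare: 33.2 × (2/2) = 33.2 × 1.000000 = 33.2000
soap: 11.4 × (5/4) = 11.4 × 1.250000 = 14.2500
cheese: 15.1 × (15/11) = 15.1 × 1.363636 = 20.5909
Index = Σ wᵢ·(p₁ᵢ/p₀ᵢ) = 60.4500 + 33.2000 + 14.2500 + 20.5909 = 128.4909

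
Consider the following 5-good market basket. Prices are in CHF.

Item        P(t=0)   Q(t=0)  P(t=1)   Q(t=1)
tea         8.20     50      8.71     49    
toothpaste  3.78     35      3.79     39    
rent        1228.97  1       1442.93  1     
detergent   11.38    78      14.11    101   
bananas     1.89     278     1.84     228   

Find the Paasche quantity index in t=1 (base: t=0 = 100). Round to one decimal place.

106.6

Paasche quantity index uses current-period prices as weights.
ΣP(t=1)·Q(t=1) = 8.71×49 + 3.79×39 + 1442.93×1 + 14.11×101 + 1.84×228 = 426.79 + 147.81 + 1442.93 + 1425.11 + 419.52 = 3862.16
ΣP(t=1)·Q(t=0) = 8.71×50 + 3.79×35 + 1442.93×1 + 14.11×78 + 1.84×278 = 435.5 + 132.65 + 1442.93 + 1100.58 + 511.52 = 3623.18
Index = 3862.16 / 3623.18 × 100 = 106.5959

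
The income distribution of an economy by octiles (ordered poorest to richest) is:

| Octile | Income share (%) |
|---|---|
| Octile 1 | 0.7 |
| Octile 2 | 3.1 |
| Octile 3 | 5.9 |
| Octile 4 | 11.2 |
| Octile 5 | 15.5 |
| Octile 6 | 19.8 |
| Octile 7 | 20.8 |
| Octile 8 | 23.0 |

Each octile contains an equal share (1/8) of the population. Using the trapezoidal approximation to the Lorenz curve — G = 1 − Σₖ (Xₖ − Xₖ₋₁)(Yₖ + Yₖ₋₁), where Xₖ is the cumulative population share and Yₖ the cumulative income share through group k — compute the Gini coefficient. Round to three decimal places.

0.363

Cumulative income shares Yₖ: 0.0070, 0.0380, 0.0970, 0.2090, 0.3640, 0.5620, 0.7700, 1.0000
Σ (Xₖ−Xₖ₋₁)(Yₖ+Yₖ₋₁) = (1/8)(0.0070+0.0000) + (1/8)(0.0380+0.0070) + (1/8)(0.0970+0.0380) + (1/8)(0.2090+0.0970) + (1/8)(0.3640+0.2090) + (1/8)(0.5620+0.3640) + (1/8)(0.7700+0.5620) + (1/8)(1.0000+0.7700)
  = 0.0009 + 0.0056 + 0.0169 + 0.0382 + 0.0716 + 0.1158 + 0.1665 + 0.2213 = 0.6368
G = 1 − 0.6368 = 0.3632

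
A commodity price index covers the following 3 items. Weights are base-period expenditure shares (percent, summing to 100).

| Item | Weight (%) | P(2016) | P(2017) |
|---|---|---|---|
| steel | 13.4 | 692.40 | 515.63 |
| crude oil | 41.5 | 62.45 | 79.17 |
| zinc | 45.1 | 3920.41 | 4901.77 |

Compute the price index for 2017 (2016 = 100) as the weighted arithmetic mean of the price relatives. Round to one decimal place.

steel: 13.4 × (515.63/692.40) = 13.4 × 0.744700 = 9.9790
crude oil: 41.5 × (79.17/62.45) = 41.5 × 1.267734 = 52.6110
zinc: 45.1 × (4901.77/3920.41) = 45.1 × 1.250321 = 56.3895
Index = Σ wᵢ·(p₁ᵢ/p₀ᵢ) = 9.9790 + 52.6110 + 56.3895 = 118.9794

119.0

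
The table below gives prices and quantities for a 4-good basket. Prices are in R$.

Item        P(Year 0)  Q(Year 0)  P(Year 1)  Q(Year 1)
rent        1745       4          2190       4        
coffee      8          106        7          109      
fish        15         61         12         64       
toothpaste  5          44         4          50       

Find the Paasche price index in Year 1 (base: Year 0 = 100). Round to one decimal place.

115.8

Paasche price index uses current-period quantities as weights.
ΣP(Year 1)·Q(Year 1) = 2190×4 + 7×109 + 12×64 + 4×50 = 8760 + 763 + 768 + 200 = 10491
ΣP(Year 0)·Q(Year 1) = 1745×4 + 8×109 + 15×64 + 5×50 = 6980 + 872 + 960 + 250 = 9062
Index = 10491 / 9062 × 100 = 115.7691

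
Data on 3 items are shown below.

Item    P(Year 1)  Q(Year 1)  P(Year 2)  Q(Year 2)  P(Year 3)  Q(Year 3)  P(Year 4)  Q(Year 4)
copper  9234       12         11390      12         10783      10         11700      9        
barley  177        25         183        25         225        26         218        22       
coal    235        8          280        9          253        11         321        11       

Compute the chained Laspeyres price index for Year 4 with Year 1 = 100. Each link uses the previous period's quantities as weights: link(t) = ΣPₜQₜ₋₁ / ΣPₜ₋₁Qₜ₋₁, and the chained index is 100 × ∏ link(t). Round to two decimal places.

126.79

Link Year 1→Year 2:
ΣP(Year 2)Q(Year 1) = 11390×12 + 183×25 + 280×8 = 136680 + 4575 + 2240 = 143495
ΣP(Year 1)Q(Year 1) = 9234×12 + 177×25 + 235×8 = 110808 + 4425 + 1880 = 117113
link = 143495/117113 = 1.225270
Link Year 2→Year 3:
ΣP(Year 3)Q(Year 2) = 10783×12 + 225×25 + 253×9 = 129396 + 5625 + 2277 = 137298
ΣP(Year 2)Q(Year 2) = 11390×12 + 183×25 + 280×9 = 136680 + 4575 + 2520 = 143775
link = 137298/143775 = 0.954950
Link Year 3→Year 4:
ΣP(Year 4)Q(Year 3) = 11700×10 + 218×26 + 321×11 = 117000 + 5668 + 3531 = 126199
ΣP(Year 3)Q(Year 3) = 10783×10 + 225×26 + 253×11 = 107830 + 5850 + 2783 = 116463
link = 126199/116463 = 1.083597
Chained index = 100 × 1.225270 × 0.954950 × 1.083597 = 126.7887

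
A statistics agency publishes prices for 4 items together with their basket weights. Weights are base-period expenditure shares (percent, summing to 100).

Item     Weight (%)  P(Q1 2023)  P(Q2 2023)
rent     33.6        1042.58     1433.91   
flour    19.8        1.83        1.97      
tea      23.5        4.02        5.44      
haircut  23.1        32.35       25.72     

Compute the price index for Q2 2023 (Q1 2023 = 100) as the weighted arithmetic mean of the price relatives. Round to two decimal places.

117.69

rent: 33.6 × (1433.91/1042.58) = 33.6 × 1.375348 = 46.2117
flour: 19.8 × (1.97/1.83) = 19.8 × 1.076503 = 21.3148
tea: 23.5 × (5.44/4.02) = 23.5 × 1.353234 = 31.8010
haircut: 23.1 × (25.72/32.35) = 23.1 × 0.795054 = 18.3657
Index = Σ wᵢ·(p₁ᵢ/p₀ᵢ) = 46.2117 + 21.3148 + 31.8010 + 18.3657 = 117.6932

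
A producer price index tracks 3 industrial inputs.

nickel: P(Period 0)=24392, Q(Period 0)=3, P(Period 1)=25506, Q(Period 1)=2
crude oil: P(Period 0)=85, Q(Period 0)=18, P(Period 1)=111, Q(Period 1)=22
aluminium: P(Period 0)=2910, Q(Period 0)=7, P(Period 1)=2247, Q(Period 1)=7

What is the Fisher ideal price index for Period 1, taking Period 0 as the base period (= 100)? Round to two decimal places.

Laspeyres component (base-period weights):
ΣP(Period 1)Q(Period 0) = 25506×3 + 111×18 + 2247×7 = 76518 + 1998 + 15729 = 94245
ΣP(Period 0)Q(Period 0) = 24392×3 + 85×18 + 2910×7 = 73176 + 1530 + 20370 = 95076
L = 94245 / 95076 × 100 = 99.1260
Paasche component (current-period weights):
ΣP(Period 1)Q(Period 1) = 25506×2 + 111×22 + 2247×7 = 51012 + 2442 + 15729 = 69183
ΣP(Period 0)Q(Period 1) = 24392×2 + 85×22 + 2910×7 = 48784 + 1870 + 20370 = 71024
P = 69183 / 71024 × 100 = 97.4079
Fisher = √(L × P) = √(99.1260 × 97.4079) = 98.2632

98.26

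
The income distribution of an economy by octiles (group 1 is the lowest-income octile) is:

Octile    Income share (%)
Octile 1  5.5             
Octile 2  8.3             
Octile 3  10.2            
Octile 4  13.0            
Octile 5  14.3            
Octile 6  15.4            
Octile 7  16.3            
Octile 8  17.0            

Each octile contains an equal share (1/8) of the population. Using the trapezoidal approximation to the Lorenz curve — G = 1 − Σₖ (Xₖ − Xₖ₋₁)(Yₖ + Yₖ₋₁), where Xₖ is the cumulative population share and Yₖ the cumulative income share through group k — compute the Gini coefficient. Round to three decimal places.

Cumulative income shares Yₖ: 0.0550, 0.1380, 0.2400, 0.3700, 0.5130, 0.6670, 0.8300, 1.0000
Σ (Xₖ−Xₖ₋₁)(Yₖ+Yₖ₋₁) = (1/8)(0.0550+0.0000) + (1/8)(0.1380+0.0550) + (1/8)(0.2400+0.1380) + (1/8)(0.3700+0.2400) + (1/8)(0.5130+0.3700) + (1/8)(0.6670+0.5130) + (1/8)(0.8300+0.6670) + (1/8)(1.0000+0.8300)
  = 0.0069 + 0.0241 + 0.0473 + 0.0762 + 0.1104 + 0.1475 + 0.1871 + 0.2288 = 0.8283
G = 1 − 0.8283 = 0.1717

0.172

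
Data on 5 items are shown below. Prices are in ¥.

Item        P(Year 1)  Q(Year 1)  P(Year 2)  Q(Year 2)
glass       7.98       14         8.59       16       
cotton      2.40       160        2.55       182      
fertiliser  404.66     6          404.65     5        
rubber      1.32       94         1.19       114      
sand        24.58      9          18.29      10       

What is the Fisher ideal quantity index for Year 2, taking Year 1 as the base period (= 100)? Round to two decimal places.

Laspeyres component (base-period weights):
ΣP(Year 1)Q(Year 2) = 7.98×16 + 2.40×182 + 404.66×5 + 1.32×114 + 24.58×10 = 127.68 + 436.8 + 2023.3 + 150.48 + 245.8 = 2984.06
ΣP(Year 1)Q(Year 1) = 7.98×14 + 2.40×160 + 404.66×6 + 1.32×94 + 24.58×9 = 111.72 + 384 + 2427.96 + 124.08 + 221.22 = 3268.98
L = 2984.06 / 3268.98 × 100 = 91.2841
Paasche component (current-period weights):
ΣP(Year 2)Q(Year 2) = 8.59×16 + 2.55×182 + 404.65×5 + 1.19×114 + 18.29×10 = 137.44 + 464.1 + 2023.25 + 135.66 + 182.9 = 2943.35
ΣP(Year 2)Q(Year 1) = 8.59×14 + 2.55×160 + 404.65×6 + 1.19×94 + 18.29×9 = 120.26 + 408 + 2427.9 + 111.86 + 164.61 = 3232.63
P = 2943.35 / 3232.63 × 100 = 91.0512
Fisher = √(L × P) = √(91.2841 × 91.0512) = 91.1676

91.17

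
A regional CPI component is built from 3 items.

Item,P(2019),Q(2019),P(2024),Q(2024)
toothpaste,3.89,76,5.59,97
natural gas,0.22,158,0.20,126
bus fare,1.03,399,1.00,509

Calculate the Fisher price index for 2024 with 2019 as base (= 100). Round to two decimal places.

Laspeyres component (base-period weights):
ΣP(2024)Q(2019) = 5.59×76 + 0.20×158 + 1.00×399 = 424.84 + 31.6 + 399 = 855.44
ΣP(2019)Q(2019) = 3.89×76 + 0.22×158 + 1.03×399 = 295.64 + 34.76 + 410.97 = 741.37
L = 855.44 / 741.37 × 100 = 115.3864
Paasche component (current-period weights):
ΣP(2024)Q(2024) = 5.59×97 + 0.20×126 + 1.00×509 = 542.23 + 25.2 + 509 = 1076.43
ΣP(2019)Q(2024) = 3.89×97 + 0.22×126 + 1.03×509 = 377.33 + 27.72 + 524.27 = 929.32
P = 1076.43 / 929.32 × 100 = 115.8299
Fisher = √(L × P) = √(115.3864 × 115.8299) = 115.6079

115.61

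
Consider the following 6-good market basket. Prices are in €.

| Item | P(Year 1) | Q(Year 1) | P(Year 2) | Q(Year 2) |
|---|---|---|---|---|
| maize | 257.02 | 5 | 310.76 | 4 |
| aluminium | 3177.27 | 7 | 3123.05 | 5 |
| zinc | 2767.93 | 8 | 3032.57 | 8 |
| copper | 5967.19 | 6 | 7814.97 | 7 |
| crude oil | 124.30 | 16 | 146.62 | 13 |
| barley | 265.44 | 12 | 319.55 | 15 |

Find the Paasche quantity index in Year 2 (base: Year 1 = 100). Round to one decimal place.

101.8

Paasche quantity index uses current-period prices as weights.
ΣP(Year 2)·Q(Year 2) = 310.76×4 + 3123.05×5 + 3032.57×8 + 7814.97×7 + 146.62×13 + 319.55×15 = 1243.04 + 15615.25 + 24260.56 + 54704.79 + 1906.06 + 4793.25 = 102522.95
ΣP(Year 2)·Q(Year 1) = 310.76×5 + 3123.05×7 + 3032.57×8 + 7814.97×6 + 146.62×16 + 319.55×12 = 1553.8 + 21861.35 + 24260.56 + 46889.82 + 2345.92 + 3834.6 = 100746.05
Index = 102522.95 / 100746.05 × 100 = 101.7637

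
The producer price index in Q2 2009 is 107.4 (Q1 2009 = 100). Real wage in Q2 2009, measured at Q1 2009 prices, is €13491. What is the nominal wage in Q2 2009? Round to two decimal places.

14489.33

Nominal = Real × (Index/100) = 13491 × (107.4/100)
        = 13491 × 1.074 = 14489.3340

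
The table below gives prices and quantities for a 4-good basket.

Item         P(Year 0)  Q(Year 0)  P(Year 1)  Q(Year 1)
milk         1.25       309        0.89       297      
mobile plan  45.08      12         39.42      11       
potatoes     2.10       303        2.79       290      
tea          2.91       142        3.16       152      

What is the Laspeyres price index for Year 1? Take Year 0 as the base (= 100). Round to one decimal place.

103.3

Laspeyres price index uses base-period quantities as weights.
ΣP(Year 1)·Q(Year 0) = 0.89×309 + 39.42×12 + 2.79×303 + 3.16×142 = 275.01 + 473.04 + 845.37 + 448.72 = 2042.14
ΣP(Year 0)·Q(Year 0) = 1.25×309 + 45.08×12 + 2.10×303 + 2.91×142 = 386.25 + 540.96 + 636.3 + 413.22 = 1976.73
Index = 2042.14 / 1976.73 × 100 = 103.3090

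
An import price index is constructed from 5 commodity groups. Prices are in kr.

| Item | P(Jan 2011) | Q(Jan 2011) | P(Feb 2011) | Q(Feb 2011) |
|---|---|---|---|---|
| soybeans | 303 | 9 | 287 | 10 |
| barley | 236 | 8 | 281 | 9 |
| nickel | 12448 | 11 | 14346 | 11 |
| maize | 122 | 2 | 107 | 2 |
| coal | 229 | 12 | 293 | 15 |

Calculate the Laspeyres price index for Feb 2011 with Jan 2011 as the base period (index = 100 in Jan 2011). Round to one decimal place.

115.1

Laspeyres price index uses base-period quantities as weights.
ΣP(Feb 2011)·Q(Jan 2011) = 287×9 + 281×8 + 14346×11 + 107×2 + 293×12 = 2583 + 2248 + 157806 + 214 + 3516 = 166367
ΣP(Jan 2011)·Q(Jan 2011) = 303×9 + 236×8 + 12448×11 + 122×2 + 229×12 = 2727 + 1888 + 136928 + 244 + 2748 = 144535
Index = 166367 / 144535 × 100 = 115.1050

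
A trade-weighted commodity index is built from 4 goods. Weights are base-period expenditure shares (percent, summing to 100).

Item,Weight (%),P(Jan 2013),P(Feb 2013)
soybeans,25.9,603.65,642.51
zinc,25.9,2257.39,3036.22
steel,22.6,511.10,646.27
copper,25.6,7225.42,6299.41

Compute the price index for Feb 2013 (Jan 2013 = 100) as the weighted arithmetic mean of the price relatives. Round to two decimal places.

113.30

soybeans: 25.9 × (642.51/603.65) = 25.9 × 1.064375 = 27.5673
zinc: 25.9 × (3036.22/2257.39) = 25.9 × 1.345013 = 34.8358
steel: 22.6 × (646.27/511.10) = 22.6 × 1.264469 = 28.5770
copper: 25.6 × (6299.41/7225.42) = 25.6 × 0.871840 = 22.3191
Index = Σ wᵢ·(p₁ᵢ/p₀ᵢ) = 27.5673 + 34.8358 + 28.5770 + 22.3191 = 113.2993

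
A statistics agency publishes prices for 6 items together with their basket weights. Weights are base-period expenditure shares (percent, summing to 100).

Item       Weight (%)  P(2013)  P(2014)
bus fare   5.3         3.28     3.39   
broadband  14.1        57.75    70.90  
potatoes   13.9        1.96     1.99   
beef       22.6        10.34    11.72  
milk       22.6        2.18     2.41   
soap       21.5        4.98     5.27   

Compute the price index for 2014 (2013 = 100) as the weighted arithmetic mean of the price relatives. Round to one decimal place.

bus fare: 5.3 × (3.39/3.28) = 5.3 × 1.033537 = 5.4777
broadband: 14.1 × (70.90/57.75) = 14.1 × 1.227706 = 17.3106
potatoes: 13.9 × (1.99/1.96) = 13.9 × 1.015306 = 14.1128
beef: 22.6 × (11.72/10.34) = 22.6 × 1.133462 = 25.6162
milk: 22.6 × (2.41/2.18) = 22.6 × 1.105505 = 24.9844
soap: 21.5 × (5.27/4.98) = 21.5 × 1.058233 = 22.7520
Index = Σ wᵢ·(p₁ᵢ/p₀ᵢ) = 5.4777 + 17.3106 + 14.1128 + 25.6162 + 24.9844 + 22.7520 = 110.2538

110.3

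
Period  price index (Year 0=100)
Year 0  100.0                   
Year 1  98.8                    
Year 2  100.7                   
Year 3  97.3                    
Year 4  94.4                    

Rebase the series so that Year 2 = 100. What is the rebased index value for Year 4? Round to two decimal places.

Rebased(Year 4) = 94.4 / 100.7 × 100 = 93.7438

93.74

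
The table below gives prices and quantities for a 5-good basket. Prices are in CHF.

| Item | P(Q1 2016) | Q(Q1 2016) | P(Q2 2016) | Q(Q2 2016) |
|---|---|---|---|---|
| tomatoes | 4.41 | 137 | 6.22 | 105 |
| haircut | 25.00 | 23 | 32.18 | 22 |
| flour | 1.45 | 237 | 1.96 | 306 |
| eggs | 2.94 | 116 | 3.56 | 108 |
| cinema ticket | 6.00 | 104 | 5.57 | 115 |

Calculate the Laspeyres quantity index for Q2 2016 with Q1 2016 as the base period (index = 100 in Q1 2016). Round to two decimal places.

Laspeyres quantity index uses base-period prices as weights.
ΣP(Q1 2016)·Q(Q2 2016) = 4.41×105 + 25.00×22 + 1.45×306 + 2.94×108 + 6.00×115 = 463.05 + 550 + 443.7 + 317.52 + 690 = 2464.27
ΣP(Q1 2016)·Q(Q1 2016) = 4.41×137 + 25.00×23 + 1.45×237 + 2.94×116 + 6.00×104 = 604.17 + 575 + 343.65 + 341.04 + 624 = 2487.86
Index = 2464.27 / 2487.86 × 100 = 99.0518

99.05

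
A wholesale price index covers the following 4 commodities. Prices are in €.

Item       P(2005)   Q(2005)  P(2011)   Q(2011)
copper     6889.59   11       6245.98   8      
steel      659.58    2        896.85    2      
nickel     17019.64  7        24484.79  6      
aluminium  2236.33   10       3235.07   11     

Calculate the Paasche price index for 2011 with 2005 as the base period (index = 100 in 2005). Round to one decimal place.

Paasche price index uses current-period quantities as weights.
ΣP(2011)·Q(2011) = 6245.98×8 + 896.85×2 + 24484.79×6 + 3235.07×11 = 49967.84 + 1793.7 + 146908.74 + 35585.77 = 234256.05
ΣP(2005)·Q(2011) = 6889.59×8 + 659.58×2 + 17019.64×6 + 2236.33×11 = 55116.72 + 1319.16 + 102117.84 + 24599.63 = 183153.35
Index = 234256.05 / 183153.35 × 100 = 127.9016

127.9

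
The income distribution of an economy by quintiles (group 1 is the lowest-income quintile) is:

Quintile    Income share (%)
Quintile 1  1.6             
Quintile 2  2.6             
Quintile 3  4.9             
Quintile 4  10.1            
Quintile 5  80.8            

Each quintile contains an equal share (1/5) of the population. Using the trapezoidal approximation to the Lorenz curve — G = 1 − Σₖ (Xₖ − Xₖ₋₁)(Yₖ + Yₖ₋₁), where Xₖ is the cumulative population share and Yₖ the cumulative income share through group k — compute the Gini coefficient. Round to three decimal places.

Cumulative income shares Yₖ: 0.0160, 0.0420, 0.0910, 0.1920, 1.0000
Σ (Xₖ−Xₖ₋₁)(Yₖ+Yₖ₋₁) = (1/5)(0.0160+0.0000) + (1/5)(0.0420+0.0160) + (1/5)(0.0910+0.0420) + (1/5)(0.1920+0.0910) + (1/5)(1.0000+0.1920)
  = 0.0032 + 0.0116 + 0.0266 + 0.0566 + 0.2384 = 0.3364
G = 1 − 0.3364 = 0.6636

0.664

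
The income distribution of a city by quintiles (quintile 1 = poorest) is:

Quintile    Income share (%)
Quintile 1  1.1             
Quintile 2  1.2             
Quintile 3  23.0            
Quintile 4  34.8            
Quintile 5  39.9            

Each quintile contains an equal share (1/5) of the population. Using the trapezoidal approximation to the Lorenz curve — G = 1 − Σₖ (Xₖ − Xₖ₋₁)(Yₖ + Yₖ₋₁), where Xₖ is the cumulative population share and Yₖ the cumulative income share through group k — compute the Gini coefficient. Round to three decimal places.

Cumulative income shares Yₖ: 0.0110, 0.0230, 0.2530, 0.6010, 1.0000
Σ (Xₖ−Xₖ₋₁)(Yₖ+Yₖ₋₁) = (1/5)(0.0110+0.0000) + (1/5)(0.0230+0.0110) + (1/5)(0.2530+0.0230) + (1/5)(0.6010+0.2530) + (1/5)(1.0000+0.6010)
  = 0.0022 + 0.0068 + 0.0552 + 0.1708 + 0.3202 = 0.5552
G = 1 − 0.5552 = 0.4448

0.445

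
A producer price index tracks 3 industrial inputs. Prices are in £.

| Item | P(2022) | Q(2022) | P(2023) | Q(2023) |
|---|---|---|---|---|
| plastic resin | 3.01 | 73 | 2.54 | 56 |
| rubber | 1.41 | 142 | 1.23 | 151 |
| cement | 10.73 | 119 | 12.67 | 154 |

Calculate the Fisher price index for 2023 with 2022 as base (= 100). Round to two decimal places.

Laspeyres component (base-period weights):
ΣP(2023)Q(2022) = 2.54×73 + 1.23×142 + 12.67×119 = 185.42 + 174.66 + 1507.73 = 1867.81
ΣP(2022)Q(2022) = 3.01×73 + 1.41×142 + 10.73×119 = 219.73 + 200.22 + 1276.87 = 1696.82
L = 1867.81 / 1696.82 × 100 = 110.0771
Paasche component (current-period weights):
ΣP(2023)Q(2023) = 2.54×56 + 1.23×151 + 12.67×154 = 142.24 + 185.73 + 1951.18 = 2279.15
ΣP(2022)Q(2023) = 3.01×56 + 1.41×151 + 10.73×154 = 168.56 + 212.91 + 1652.42 = 2033.89
P = 2279.15 / 2033.89 × 100 = 112.0587
Fisher = √(L × P) = √(110.0771 × 112.0587) = 111.0635

111.06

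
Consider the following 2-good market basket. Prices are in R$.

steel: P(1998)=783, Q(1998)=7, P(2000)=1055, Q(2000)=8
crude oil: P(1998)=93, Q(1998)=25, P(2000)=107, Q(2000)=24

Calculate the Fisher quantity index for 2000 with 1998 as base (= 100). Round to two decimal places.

Laspeyres component (base-period weights):
ΣP(1998)Q(2000) = 783×8 + 93×24 = 6264 + 2232 = 8496
ΣP(1998)Q(1998) = 783×7 + 93×25 = 5481 + 2325 = 7806
L = 8496 / 7806 × 100 = 108.8394
Paasche component (current-period weights):
ΣP(2000)Q(2000) = 1055×8 + 107×24 = 8440 + 2568 = 11008
ΣP(2000)Q(1998) = 1055×7 + 107×25 = 7385 + 2675 = 10060
P = 11008 / 10060 × 100 = 109.4235
Fisher = √(L × P) = √(108.8394 × 109.4235) = 109.1310

109.13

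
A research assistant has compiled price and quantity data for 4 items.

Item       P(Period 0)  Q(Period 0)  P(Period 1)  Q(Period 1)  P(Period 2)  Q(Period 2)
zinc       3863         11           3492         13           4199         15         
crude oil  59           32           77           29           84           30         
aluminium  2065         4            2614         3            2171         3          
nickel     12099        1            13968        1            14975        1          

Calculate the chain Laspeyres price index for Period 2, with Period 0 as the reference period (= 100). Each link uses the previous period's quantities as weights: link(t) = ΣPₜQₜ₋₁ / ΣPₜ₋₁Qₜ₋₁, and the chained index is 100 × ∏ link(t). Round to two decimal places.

Link Period 0→Period 1:
ΣP(Period 1)Q(Period 0) = 3492×11 + 77×32 + 2614×4 + 13968×1 = 38412 + 2464 + 10456 + 13968 = 65300
ΣP(Period 0)Q(Period 0) = 3863×11 + 59×32 + 2065×4 + 12099×1 = 42493 + 1888 + 8260 + 12099 = 64740
link = 65300/64740 = 1.008650
Link Period 1→Period 2:
ΣP(Period 2)Q(Period 1) = 4199×13 + 84×29 + 2171×3 + 14975×1 = 54587 + 2436 + 6513 + 14975 = 78511
ΣP(Period 1)Q(Period 1) = 3492×13 + 77×29 + 2614×3 + 13968×1 = 45396 + 2233 + 7842 + 13968 = 69439
link = 78511/69439 = 1.130647
Chained index = 100 × 1.008650 × 1.130647 = 114.0427

114.04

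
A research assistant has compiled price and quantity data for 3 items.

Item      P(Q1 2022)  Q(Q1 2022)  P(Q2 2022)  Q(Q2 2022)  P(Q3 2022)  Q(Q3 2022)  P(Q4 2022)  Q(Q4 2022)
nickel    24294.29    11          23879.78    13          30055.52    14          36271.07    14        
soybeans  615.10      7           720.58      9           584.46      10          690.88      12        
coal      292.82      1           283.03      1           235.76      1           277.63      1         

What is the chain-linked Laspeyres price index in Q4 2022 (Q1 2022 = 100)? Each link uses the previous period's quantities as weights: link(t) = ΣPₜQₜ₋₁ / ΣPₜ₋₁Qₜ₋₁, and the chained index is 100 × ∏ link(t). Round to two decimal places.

Link Q1 2022→Q2 2022:
ΣP(Q2 2022)Q(Q1 2022) = 23879.78×11 + 720.58×7 + 283.03×1 = 262677.58 + 5044.06 + 283.03 = 268004.67
ΣP(Q1 2022)Q(Q1 2022) = 24294.29×11 + 615.10×7 + 292.82×1 = 267237.19 + 4305.7 + 292.82 = 271835.71
link = 268004.67/271835.71 = 0.985907
Link Q2 2022→Q3 2022:
ΣP(Q3 2022)Q(Q2 2022) = 30055.52×13 + 584.46×9 + 235.76×1 = 390721.76 + 5260.14 + 235.76 = 396217.66
ΣP(Q2 2022)Q(Q2 2022) = 23879.78×13 + 720.58×9 + 283.03×1 = 310437.14 + 6485.22 + 283.03 = 317205.39
link = 396217.66/317205.39 = 1.249089
Link Q3 2022→Q4 2022:
ΣP(Q4 2022)Q(Q3 2022) = 36271.07×14 + 690.88×10 + 277.63×1 = 507794.98 + 6908.8 + 277.63 = 514981.41
ΣP(Q3 2022)Q(Q3 2022) = 30055.52×14 + 584.46×10 + 235.76×1 = 420777.28 + 5844.6 + 235.76 = 426857.64
link = 514981.41/426857.64 = 1.206448
Chained index = 100 × 0.985907 × 1.249089 × 1.206448 = 148.5722

148.57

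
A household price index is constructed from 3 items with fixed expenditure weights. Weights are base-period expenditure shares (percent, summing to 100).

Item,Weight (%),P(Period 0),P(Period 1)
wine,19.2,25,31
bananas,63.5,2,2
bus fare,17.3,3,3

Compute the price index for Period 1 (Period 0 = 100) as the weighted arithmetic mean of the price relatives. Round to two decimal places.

104.61

wine: 19.2 × (31/25) = 19.2 × 1.240000 = 23.8080
bananas: 63.5 × (2/2) = 63.5 × 1.000000 = 63.5000
bus fare: 17.3 × (3/3) = 17.3 × 1.000000 = 17.3000
Index = Σ wᵢ·(p₁ᵢ/p₀ᵢ) = 23.8080 + 63.5000 + 17.3000 = 104.6080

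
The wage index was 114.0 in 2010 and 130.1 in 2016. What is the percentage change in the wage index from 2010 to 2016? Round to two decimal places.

14.12%

Change = (130.1 − 114.0) / 114.0 × 100
       = 16.1 / 114.0 × 100 = 14.1228%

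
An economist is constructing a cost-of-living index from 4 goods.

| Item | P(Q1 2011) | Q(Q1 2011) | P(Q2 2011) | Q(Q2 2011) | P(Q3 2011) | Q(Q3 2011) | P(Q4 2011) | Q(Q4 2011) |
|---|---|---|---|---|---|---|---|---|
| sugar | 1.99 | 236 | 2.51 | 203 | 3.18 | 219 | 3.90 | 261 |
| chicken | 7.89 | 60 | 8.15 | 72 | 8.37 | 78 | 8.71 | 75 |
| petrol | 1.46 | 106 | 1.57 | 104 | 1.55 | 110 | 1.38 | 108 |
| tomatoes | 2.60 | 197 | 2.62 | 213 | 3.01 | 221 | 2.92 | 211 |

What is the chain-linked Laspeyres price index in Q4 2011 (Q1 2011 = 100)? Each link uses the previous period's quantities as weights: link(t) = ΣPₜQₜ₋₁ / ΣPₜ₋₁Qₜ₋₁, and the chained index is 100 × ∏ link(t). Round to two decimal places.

131.83

Link Q1 2011→Q2 2011:
ΣP(Q2 2011)Q(Q1 2011) = 2.51×236 + 8.15×60 + 1.57×106 + 2.62×197 = 592.36 + 489 + 166.42 + 516.14 = 1763.92
ΣP(Q1 2011)Q(Q1 2011) = 1.99×236 + 7.89×60 + 1.46×106 + 2.60×197 = 469.64 + 473.4 + 154.76 + 512.2 = 1610
link = 1763.92/1610 = 1.095602
Link Q2 2011→Q3 2011:
ΣP(Q3 2011)Q(Q2 2011) = 3.18×203 + 8.37×72 + 1.55×104 + 3.01×213 = 645.54 + 602.64 + 161.2 + 641.13 = 2050.51
ΣP(Q2 2011)Q(Q2 2011) = 2.51×203 + 8.15×72 + 1.57×104 + 2.62×213 = 509.53 + 586.8 + 163.28 + 558.06 = 1817.67
link = 2050.51/1817.67 = 1.128098
Link Q3 2011→Q4 2011:
ΣP(Q4 2011)Q(Q3 2011) = 3.90×219 + 8.71×78 + 1.38×110 + 2.92×221 = 854.1 + 679.38 + 151.8 + 645.32 = 2330.6
ΣP(Q3 2011)Q(Q3 2011) = 3.18×219 + 8.37×78 + 1.55×110 + 3.01×221 = 696.42 + 652.86 + 170.5 + 665.21 = 2184.99
link = 2330.6/2184.99 = 1.066641
Chained index = 100 × 1.095602 × 1.128098 × 1.066641 = 131.8312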